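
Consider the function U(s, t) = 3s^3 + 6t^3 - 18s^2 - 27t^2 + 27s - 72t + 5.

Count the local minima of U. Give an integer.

1

U separates as a function of s plus a function of t, so ∇U=0 decouples.
∂U/∂s = 9(s - 3)(s - 1) = 0 at s ∈ {1, 3}; ∂U/∂t = 18(t - 4)(t + 1) = 0 at t ∈ {-1, 4}.
The Hessian is diagonal: diag(U_ss, U_tt). Second derivatives: U_ss(1)=-18, U_ss(3)=18; U_tt(-1)=-90, U_tt(4)=90.
Local minima occur where both diagonal entries positive: (3, 4). Count: 1.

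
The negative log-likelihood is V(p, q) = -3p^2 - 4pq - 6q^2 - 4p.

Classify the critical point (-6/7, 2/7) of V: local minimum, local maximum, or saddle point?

local maximum

The Hessian of V is constant: H = [[-6, -4], [-4, -12]].
det(H) = (-6)·(-12) − (-4)² = 56.
det(H) > 0 and tr(H) = -18 < 0, so H is negative definite and the point is a local maximum.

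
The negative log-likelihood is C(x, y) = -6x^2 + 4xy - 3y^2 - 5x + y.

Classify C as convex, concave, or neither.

concave

C is quadratic, so its Hessian is the constant matrix H = [[-12, 4], [4, -6]].
det(H) = 56, tr(H) = -18.
det(H) > 0 and tr(H) < 0, so H is negative definite everywhere: concave.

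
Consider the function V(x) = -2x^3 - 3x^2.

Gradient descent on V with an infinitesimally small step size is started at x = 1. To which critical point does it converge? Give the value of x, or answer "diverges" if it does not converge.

diverges

V'(x) = -6x(x + 1), so V'(1) = -12.
Gradient descent moves in the -V' direction, i.e. x is increasing.
There is no critical point above x=1, and V' keeps the same sign, so the iterate runs off to +∞.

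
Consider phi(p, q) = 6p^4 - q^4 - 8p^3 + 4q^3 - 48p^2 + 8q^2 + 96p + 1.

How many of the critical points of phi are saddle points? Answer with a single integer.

phi separates as a function of p plus a function of q, so ∇phi=0 decouples.
∂phi/∂p = 24(p - 2)(p - 1)(p + 2) = 0 at p ∈ {-2, 1, 2}; ∂phi/∂q = -4q(q - 4)(q + 1) = 0 at q ∈ {-1, 0, 4}.
The Hessian is diagonal: diag(phi_pp, phi_qq). Second derivatives: phi_pp(-2)=288, phi_pp(1)=-72, phi_pp(2)=96; phi_qq(-1)=-20, phi_qq(0)=16, phi_qq(4)=-80.
Saddle points occur where the two diagonal entries have opposite signs: (-2, -1), (-2, 4), (1, 0), (2, -1), (2, 4). Count: 5.

5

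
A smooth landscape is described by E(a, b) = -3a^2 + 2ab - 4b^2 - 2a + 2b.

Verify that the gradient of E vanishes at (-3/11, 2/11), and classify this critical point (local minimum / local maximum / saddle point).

∇E = (-6a + 2b - 2, 2a - 8b + 2); substituting (-3/11, 2/11) gives ∇E = (0, 0), so (-3/11, 2/11) is indeed a critical point.
The Hessian of E is constant: H = [[-6, 2], [2, -8]].
det(H) = (-6)·(-8) − 2² = 44.
det(H) > 0 and tr(H) = -14 < 0, so H is negative definite and the point is a local maximum.

local maximum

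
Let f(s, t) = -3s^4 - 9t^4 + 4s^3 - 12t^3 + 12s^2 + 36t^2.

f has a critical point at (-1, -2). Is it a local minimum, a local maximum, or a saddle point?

The mixed partial ∂²f/∂s∂t is 0, so the Hessian at any point is diag(f_ss, f_tt) = diag(12(-3s^2 + 2s + 2), 36(-3t^2 - 2t + 2)).
At (-1, -2): H = diag(-36, -216).
Both eigenvalues are negative, so H is negative definite: a local maximum.

local maximum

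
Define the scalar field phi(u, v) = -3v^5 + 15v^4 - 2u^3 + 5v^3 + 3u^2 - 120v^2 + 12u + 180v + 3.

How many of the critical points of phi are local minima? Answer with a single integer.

phi separates as a function of u plus a function of v, so ∇phi=0 decouples.
∂phi/∂u = -6(u - 2)(u + 1) = 0 at u ∈ {-1, 2}; ∂phi/∂v = -15(v - 3)(v - 2)(v - 1)(v + 2) = 0 at v ∈ {-2, 1, 2, 3}.
The Hessian is diagonal: diag(phi_uu, phi_vv). Second derivatives: phi_uu(-1)=18, phi_uu(2)=-18; phi_vv(-2)=900, phi_vv(1)=-90, phi_vv(2)=60, phi_vv(3)=-150.
Local minima occur where both diagonal entries positive: (-1, -2), (-1, 2). Count: 2.

2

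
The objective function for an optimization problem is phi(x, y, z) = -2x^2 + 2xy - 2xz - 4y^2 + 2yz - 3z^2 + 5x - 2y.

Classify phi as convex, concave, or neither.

concave

phi is quadratic, so its Hessian is the constant matrix H = [[-4, 2, -2], [2, -8, 2], [-2, 2, -6]].
Leading principal minors: -4, 28, -136.
Signs alternate −, +, − ⇒ H ≺ 0 ⇒ concave.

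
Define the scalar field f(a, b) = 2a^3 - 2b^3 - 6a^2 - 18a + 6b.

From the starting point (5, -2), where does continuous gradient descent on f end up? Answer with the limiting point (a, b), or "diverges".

(3, -1)

f is separable, so gradient descent decouples: a follows -∂f/∂a, b follows -∂f/∂b.
∂f/∂a = 6(a - 3)(a + 1); at a=5 this is 72, so a decreases.
∂f/∂b = -6(b - 1)(b + 1); at b=-2 this is -18, so b increases.
a converges to its nearest critical value 3 (a local min of the a-part); b converges to -1. The iterate converges to (3, -1).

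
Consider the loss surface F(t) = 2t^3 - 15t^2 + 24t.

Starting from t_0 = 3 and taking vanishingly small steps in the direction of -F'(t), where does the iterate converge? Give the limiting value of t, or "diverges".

F'(t) = 6(t - 4)(t - 1), so F'(3) = -12.
Gradient descent moves in the -F' direction, i.e. t is increasing.
The nearest critical point in that direction is t = 4, where F'' = 18 > 0 (a local minimum). The iterate converges there.

4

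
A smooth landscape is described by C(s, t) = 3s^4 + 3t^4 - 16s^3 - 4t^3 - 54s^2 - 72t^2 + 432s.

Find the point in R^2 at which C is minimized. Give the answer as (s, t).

C(s,t) separates as P(s) + Q(t), so its minimum is min P + min Q.
P'(s) = 12(s - 4)(s - 3)(s + 3) vanishes at s ∈ {-3, 3, 4}; Q'(t) = 12t(t - 4)(t + 3) vanishes at t ∈ {-3, 0, 4}.
Local minima of P (where P''>0): P(-3)=-1107, P(4)=608. Local minima of Q: Q(-3)=-297, Q(4)=-640.
So the global minimum of C is P(-3) + Q(4) = -1107 − 640 = -1747, attained at (-3, 4).

(-3, 4)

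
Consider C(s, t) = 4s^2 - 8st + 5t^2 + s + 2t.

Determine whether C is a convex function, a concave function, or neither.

convex

C is quadratic, so its Hessian is the constant matrix H = [[8, -8], [-8, 10]].
det(H) = 16, tr(H) = 18.
det(H) > 0 and tr(H) > 0, so H is positive definite everywhere: convex.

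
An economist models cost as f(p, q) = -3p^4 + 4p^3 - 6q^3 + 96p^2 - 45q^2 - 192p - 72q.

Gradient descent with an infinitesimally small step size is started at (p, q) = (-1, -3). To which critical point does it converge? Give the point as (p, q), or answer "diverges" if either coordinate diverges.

f is separable, so gradient descent decouples: p follows -∂f/∂p, q follows -∂f/∂q.
∂f/∂p = -12(p - 4)(p - 1)(p + 4); at p=-1 this is -360, so p increases.
∂f/∂q = -18(q + 1)(q + 4); at q=-3 this is 36, so q decreases.
p converges to its nearest critical value 1 (a local min of the p-part); q converges to -4. The iterate converges to (1, -4).

(1, -4)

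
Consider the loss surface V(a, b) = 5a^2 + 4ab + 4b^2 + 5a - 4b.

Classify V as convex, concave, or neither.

V is quadratic, so its Hessian is the constant matrix H = [[10, 4], [4, 8]].
det(H) = 64, tr(H) = 18.
det(H) > 0 and tr(H) > 0, so H is positive definite everywhere: convex.

convex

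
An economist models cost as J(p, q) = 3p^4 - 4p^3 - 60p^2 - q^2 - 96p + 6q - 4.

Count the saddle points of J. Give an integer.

2

J separates as a function of p plus a function of q, so ∇J=0 decouples.
∂J/∂p = 12(p - 4)(p + 1)(p + 2) = 0 at p ∈ {-2, -1, 4}; ∂J/∂q = -2(q - 3) = 0 at q ∈ {3}.
The Hessian is diagonal: diag(J_pp, J_qq). Second derivatives: J_pp(-2)=72, J_pp(-1)=-60, J_pp(4)=360; J_qq(3)=-2.
Saddle points occur where the two diagonal entries have opposite signs: (-2, 3), (4, 3). Count: 2.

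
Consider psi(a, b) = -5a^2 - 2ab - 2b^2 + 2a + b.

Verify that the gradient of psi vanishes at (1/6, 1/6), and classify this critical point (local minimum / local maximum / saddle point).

local maximum

∇psi = (-10a - 2b + 2, -2a - 4b + 1); substituting (1/6, 1/6) gives ∇psi = (0, 0), so (1/6, 1/6) is indeed a critical point.
The Hessian of psi is constant: H = [[-10, -2], [-2, -4]].
det(H) = (-10)·(-4) − (-2)² = 36.
det(H) > 0 and tr(H) = -14 < 0, so H is negative definite and the point is a local maximum.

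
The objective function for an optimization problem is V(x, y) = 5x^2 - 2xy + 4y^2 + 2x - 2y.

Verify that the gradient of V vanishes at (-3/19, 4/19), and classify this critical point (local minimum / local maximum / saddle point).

∇V = (10x - 2y + 2, -2x + 8y - 2); substituting (-3/19, 4/19) gives ∇V = (0, 0), so (-3/19, 4/19) is indeed a critical point.
The Hessian of V is constant: H = [[10, -2], [-2, 8]].
det(H) = 10·8 − (-2)² = 76.
det(H) > 0 and tr(H) = 18 > 0, so H is positive definite and the point is a local minimum.

local minimum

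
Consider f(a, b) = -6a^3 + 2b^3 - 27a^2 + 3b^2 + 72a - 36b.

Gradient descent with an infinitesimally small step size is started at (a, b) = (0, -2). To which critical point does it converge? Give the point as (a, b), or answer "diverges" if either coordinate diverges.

f is separable, so gradient descent decouples: a follows -∂f/∂a, b follows -∂f/∂b.
∂f/∂a = -18(a - 1)(a + 4); at a=0 this is 72, so a decreases.
∂f/∂b = 6(b - 2)(b + 3); at b=-2 this is -24, so b increases.
a converges to its nearest critical value -4 (a local min of the a-part); b converges to 2. The iterate converges to (-4, 2).

(-4, 2)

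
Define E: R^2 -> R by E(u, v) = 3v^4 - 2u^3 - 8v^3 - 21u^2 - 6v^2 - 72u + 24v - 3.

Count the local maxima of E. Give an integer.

1

E separates as a function of u plus a function of v, so ∇E=0 decouples.
∂E/∂u = -6(u + 3)(u + 4) = 0 at u ∈ {-4, -3}; ∂E/∂v = 12(v - 2)(v - 1)(v + 1) = 0 at v ∈ {-1, 1, 2}.
The Hessian is diagonal: diag(E_uu, E_vv). Second derivatives: E_uu(-4)=6, E_uu(-3)=-6; E_vv(-1)=72, E_vv(1)=-24, E_vv(2)=36.
Local maxima occur where both diagonal entries negative: (-3, 1). Count: 1.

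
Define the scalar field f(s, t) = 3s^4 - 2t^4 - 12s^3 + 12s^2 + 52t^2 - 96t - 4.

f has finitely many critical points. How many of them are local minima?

2

f separates as a function of s plus a function of t, so ∇f=0 decouples.
∂f/∂s = 12s(s - 2)(s - 1) = 0 at s ∈ {0, 1, 2}; ∂f/∂t = -8(t - 3)(t - 1)(t + 4) = 0 at t ∈ {-4, 1, 3}.
The Hessian is diagonal: diag(f_ss, f_tt). Second derivatives: f_ss(0)=24, f_ss(1)=-12, f_ss(2)=24; f_tt(-4)=-280, f_tt(1)=80, f_tt(3)=-112.
Local minima occur where both diagonal entries positive: (0, 1), (2, 1). Count: 2.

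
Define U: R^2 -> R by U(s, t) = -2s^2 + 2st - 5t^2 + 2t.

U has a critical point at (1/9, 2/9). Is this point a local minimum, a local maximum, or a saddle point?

The Hessian of U is constant: H = [[-4, 2], [2, -10]].
det(H) = (-4)·(-10) − 2² = 36.
det(H) > 0 and tr(H) = -14 < 0, so H is negative definite and the point is a local maximum.

local maximum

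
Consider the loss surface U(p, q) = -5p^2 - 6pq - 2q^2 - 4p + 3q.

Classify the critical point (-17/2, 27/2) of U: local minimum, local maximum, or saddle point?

local maximum

The Hessian of U is constant: H = [[-10, -6], [-6, -4]].
det(H) = (-10)·(-4) − (-6)² = 4.
det(H) > 0 and tr(H) = -14 < 0, so H is negative definite and the point is a local maximum.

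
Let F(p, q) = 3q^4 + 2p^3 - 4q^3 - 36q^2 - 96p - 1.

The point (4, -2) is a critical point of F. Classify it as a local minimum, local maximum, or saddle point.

The mixed partial ∂²F/∂p∂q is 0, so the Hessian at any point is diag(F_pp, F_qq) = diag(12p, 12(3q^2 - 2q - 6)).
At (4, -2): H = diag(48, 120).
Both eigenvalues are positive, so H is positive definite: a local minimum.

local minimum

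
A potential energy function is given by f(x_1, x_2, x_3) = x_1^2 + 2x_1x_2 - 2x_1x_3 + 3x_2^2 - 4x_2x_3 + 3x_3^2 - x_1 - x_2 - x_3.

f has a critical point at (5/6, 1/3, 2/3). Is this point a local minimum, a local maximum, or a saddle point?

local minimum

The Hessian is constant: H = [[2, 2, -2], [2, 6, -4], [-2, -4, 6]].
Leading principal minors: Δ₁ = 2, Δ₂ = 8, Δ₃ = 24.
All leading minors are positive, so H is positive definite: a local minimum.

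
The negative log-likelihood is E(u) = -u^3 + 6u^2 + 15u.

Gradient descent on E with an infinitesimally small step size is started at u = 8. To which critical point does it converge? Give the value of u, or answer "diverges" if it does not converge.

diverges

E'(u) = -3(u - 5)(u + 1), so E'(8) = -81.
Gradient descent moves in the -E' direction, i.e. u is increasing.
There is no critical point above u=8, and E' keeps the same sign, so the iterate runs off to +∞.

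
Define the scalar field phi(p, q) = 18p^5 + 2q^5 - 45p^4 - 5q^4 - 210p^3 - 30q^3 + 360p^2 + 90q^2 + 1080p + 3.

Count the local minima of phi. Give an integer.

4

phi separates as a function of p plus a function of q, so ∇phi=0 decouples.
∂phi/∂p = 90(p - 3)(p - 2)(p + 1)(p + 2) = 0 at p ∈ {-2, -1, 2, 3}; ∂phi/∂q = 10q(q - 3)(q - 2)(q + 3) = 0 at q ∈ {-3, 0, 2, 3}.
The Hessian is diagonal: diag(phi_pp, phi_qq). Second derivatives: phi_pp(-2)=-1800, phi_pp(-1)=1080, phi_pp(2)=-1080, phi_pp(3)=1800; phi_qq(-3)=-900, phi_qq(0)=180, phi_qq(2)=-100, phi_qq(3)=180.
Local minima occur where both diagonal entries positive: (-1, 0), (-1, 3), (3, 0), (3, 3). Count: 4.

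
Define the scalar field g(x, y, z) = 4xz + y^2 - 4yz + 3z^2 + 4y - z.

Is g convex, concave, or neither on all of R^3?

g is quadratic, so its Hessian is the constant matrix H = [[0, 0, 4], [0, 2, -4], [4, -4, 6]].
Leading principal minors: 0, 0, -32.
Neither pattern holds ⇒ H is indefinite ⇒ neither convex nor concave.

neither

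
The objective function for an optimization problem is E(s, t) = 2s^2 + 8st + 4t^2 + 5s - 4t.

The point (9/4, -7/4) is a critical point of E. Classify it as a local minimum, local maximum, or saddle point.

saddle point

The Hessian of E is constant: H = [[4, 8], [8, 8]].
det(H) = 4·8 − 8² = -32.
Since det(H) < 0, H is indefinite and the critical point is a saddle point.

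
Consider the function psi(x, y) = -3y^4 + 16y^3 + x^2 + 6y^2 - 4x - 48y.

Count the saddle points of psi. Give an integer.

psi separates as a function of x plus a function of y, so ∇psi=0 decouples.
∂psi/∂x = 2(x - 2) = 0 at x ∈ {2}; ∂psi/∂y = -12(y - 4)(y - 1)(y + 1) = 0 at y ∈ {-1, 1, 4}.
The Hessian is diagonal: diag(psi_xx, psi_yy). Second derivatives: psi_xx(2)=2; psi_yy(-1)=-120, psi_yy(1)=72, psi_yy(4)=-180.
Saddle points occur where the two diagonal entries have opposite signs: (2, -1), (2, 4). Count: 2.

2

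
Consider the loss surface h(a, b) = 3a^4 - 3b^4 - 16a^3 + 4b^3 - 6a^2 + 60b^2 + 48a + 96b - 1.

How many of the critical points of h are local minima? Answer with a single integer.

h separates as a function of a plus a function of b, so ∇h=0 decouples.
∂h/∂a = 12(a - 4)(a - 1)(a + 1) = 0 at a ∈ {-1, 1, 4}; ∂h/∂b = -12(b - 4)(b + 1)(b + 2) = 0 at b ∈ {-2, -1, 4}.
The Hessian is diagonal: diag(h_aa, h_bb). Second derivatives: h_aa(-1)=120, h_aa(1)=-72, h_aa(4)=180; h_bb(-2)=-72, h_bb(-1)=60, h_bb(4)=-360.
Local minima occur where both diagonal entries positive: (-1, -1), (4, -1). Count: 2.

2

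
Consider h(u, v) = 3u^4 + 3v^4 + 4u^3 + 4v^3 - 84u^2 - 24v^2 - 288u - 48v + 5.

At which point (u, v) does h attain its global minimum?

h(u,v) separates as P(u) + Q(v) + 5, so its minimum is min P + min Q + 5.
P'(u) = 12(u - 4)(u + 2)(u + 3) vanishes at u ∈ {-3, -2, 4}; Q'(v) = 12(v - 2)(v + 1)(v + 2) vanishes at v ∈ {-2, -1, 2}.
Local minima of P (where P''>0): P(-3)=243, P(4)=-1472. Local minima of Q: Q(-2)=16, Q(2)=-112.
So the global minimum of h is P(4) + Q(2) + 5 = -1472 − 112 + 5 = -1579, attained at (4, 2).

(4, 2)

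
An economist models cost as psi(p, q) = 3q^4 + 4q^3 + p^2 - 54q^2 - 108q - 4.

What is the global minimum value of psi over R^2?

-463

psi(p,q) separates as A(p) + B(q) − 4, so its minimum is min A + min B − 4.
A'(p) = 2p vanishes at p ∈ {0}; B'(q) = 12(q - 3)(q + 1)(q + 3) vanishes at q ∈ {-3, -1, 3}.
Local minima of A (where A''>0): A(0)=0. Local minima of B: B(-3)=-27, B(3)=-459.
So the global minimum of psi is A(0) + B(3) − 4 = 0 − 459 − 4 = -463, attained at (0, 3).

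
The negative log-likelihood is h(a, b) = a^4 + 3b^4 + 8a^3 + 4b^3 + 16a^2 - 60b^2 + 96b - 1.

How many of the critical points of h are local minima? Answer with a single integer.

4

h separates as a function of a plus a function of b, so ∇h=0 decouples.
∂h/∂a = 4a(a + 2)(a + 4) = 0 at a ∈ {-4, -2, 0}; ∂h/∂b = 12(b - 2)(b - 1)(b + 4) = 0 at b ∈ {-4, 1, 2}.
The Hessian is diagonal: diag(h_aa, h_bb). Second derivatives: h_aa(-4)=32, h_aa(-2)=-16, h_aa(0)=32; h_bb(-4)=360, h_bb(1)=-60, h_bb(2)=72.
Local minima occur where both diagonal entries positive: (-4, -4), (-4, 2), (0, -4), (0, 2). Count: 4.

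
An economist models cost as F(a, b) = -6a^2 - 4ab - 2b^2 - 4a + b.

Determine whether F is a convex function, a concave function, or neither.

concave

F is quadratic, so its Hessian is the constant matrix H = [[-12, -4], [-4, -4]].
det(H) = 32, tr(H) = -16.
det(H) > 0 and tr(H) < 0, so H is negative definite everywhere: concave.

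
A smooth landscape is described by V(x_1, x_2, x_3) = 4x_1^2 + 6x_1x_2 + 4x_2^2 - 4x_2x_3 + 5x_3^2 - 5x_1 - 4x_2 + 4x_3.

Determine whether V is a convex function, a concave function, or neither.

convex

V is quadratic, so its Hessian is the constant matrix H = [[8, 6, 0], [6, 8, -4], [0, -4, 10]].
Leading principal minors: 8, 28, 152.
All positive ⇒ H ≻ 0 ⇒ convex.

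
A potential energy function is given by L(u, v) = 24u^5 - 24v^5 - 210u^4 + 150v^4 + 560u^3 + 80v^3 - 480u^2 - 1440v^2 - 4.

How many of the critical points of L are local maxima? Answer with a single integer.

4

L separates as a function of u plus a function of v, so ∇L=0 decouples.
∂L/∂u = 120u(u - 4)(u - 2)(u - 1) = 0 at u ∈ {0, 1, 2, 4}; ∂L/∂v = -120v(v - 4)(v - 3)(v + 2) = 0 at v ∈ {-2, 0, 3, 4}.
The Hessian is diagonal: diag(L_uu, L_vv). Second derivatives: L_uu(0)=-960, L_uu(1)=360, L_uu(2)=-480, L_uu(4)=2880; L_vv(-2)=7200, L_vv(0)=-2880, L_vv(3)=1800, L_vv(4)=-2880.
Local maxima occur where both diagonal entries negative: (0, 0), (0, 4), (2, 0), (2, 4). Count: 4.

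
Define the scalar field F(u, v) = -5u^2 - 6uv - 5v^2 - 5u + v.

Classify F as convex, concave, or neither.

F is quadratic, so its Hessian is the constant matrix H = [[-10, -6], [-6, -10]].
det(H) = 64, tr(H) = -20.
det(H) > 0 and tr(H) < 0, so H is negative definite everywhere: concave.

concave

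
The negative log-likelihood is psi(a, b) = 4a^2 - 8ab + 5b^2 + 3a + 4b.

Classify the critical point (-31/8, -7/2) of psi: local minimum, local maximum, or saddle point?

The Hessian of psi is constant: H = [[8, -8], [-8, 10]].
det(H) = 8·10 − (-8)² = 16.
det(H) > 0 and tr(H) = 18 > 0, so H is positive definite and the point is a local minimum.

local minimum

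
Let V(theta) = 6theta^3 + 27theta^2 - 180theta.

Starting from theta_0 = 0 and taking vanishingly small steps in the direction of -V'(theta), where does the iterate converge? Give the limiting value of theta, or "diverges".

V'(theta) = 18(theta - 2)(theta + 5), so V'(0) = -180.
Gradient descent moves in the -V' direction, i.e. theta is increasing.
The nearest critical point in that direction is theta = 2, where V'' = 126 > 0 (a local minimum). The iterate converges there.

2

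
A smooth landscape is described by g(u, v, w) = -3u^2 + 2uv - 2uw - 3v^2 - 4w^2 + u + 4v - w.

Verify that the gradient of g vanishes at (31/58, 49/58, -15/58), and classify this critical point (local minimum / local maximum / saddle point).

local maximum

∇g = (-6u + 2v - 2w + 1, 2u - 6v + 4, -2u - 8w - 1); substituting (31/58, 49/58, -15/58) gives ∇g = (0, 0, 0), so (31/58, 49/58, -15/58) is indeed a critical point.
The Hessian is constant: H = [[-6, 2, -2], [2, -6, 0], [-2, 0, -8]].
Leading principal minors: Δ₁ = -6, Δ₂ = 32, Δ₃ = -232.
The minors alternate sign starting negative (−, +, −), so H is negative definite: a local maximum.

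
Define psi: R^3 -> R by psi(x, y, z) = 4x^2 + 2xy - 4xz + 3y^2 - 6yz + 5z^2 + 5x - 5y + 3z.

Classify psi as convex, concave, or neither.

psi is quadratic, so its Hessian is the constant matrix H = [[8, 2, -4], [2, 6, -6], [-4, -6, 10]].
Leading principal minors: 8, 44, 152.
All positive ⇒ H ≻ 0 ⇒ convex.

convex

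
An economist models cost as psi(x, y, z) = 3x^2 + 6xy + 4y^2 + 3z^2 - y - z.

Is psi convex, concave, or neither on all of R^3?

convex

psi is quadratic, so its Hessian is the constant matrix H = [[6, 6, 0], [6, 8, 0], [0, 0, 6]].
Leading principal minors: 6, 12, 72.
All positive ⇒ H ≻ 0 ⇒ convex.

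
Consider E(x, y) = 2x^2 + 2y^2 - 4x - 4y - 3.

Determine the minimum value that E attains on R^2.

-7

E(x,y) separates as P(x) + Q(y) − 3, so its minimum is min P + min Q − 3.
P'(x) = 4x - 4 vanishes at x ∈ {1}; Q'(y) = 4y - 4 vanishes at y ∈ {1}.
Local minima of P (where P''>0): P(1)=-2. Local minima of Q: Q(1)=-2.
So the global minimum of E is P(1) + Q(1) − 3 = -2 − 2 − 3 = -7, attained at (1, 1).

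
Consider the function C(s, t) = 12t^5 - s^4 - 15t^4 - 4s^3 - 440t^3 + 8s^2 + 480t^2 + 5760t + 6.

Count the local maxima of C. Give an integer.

4

C separates as a function of s plus a function of t, so ∇C=0 decouples.
∂C/∂s = -4s(s - 1)(s + 4) = 0 at s ∈ {-4, 0, 1}; ∂C/∂t = 60(t - 4)(t - 3)(t + 2)(t + 4) = 0 at t ∈ {-4, -2, 3, 4}.
The Hessian is diagonal: diag(C_ss, C_tt). Second derivatives: C_ss(-4)=-80, C_ss(0)=16, C_ss(1)=-20; C_tt(-4)=-6720, C_tt(-2)=3600, C_tt(3)=-2100, C_tt(4)=2880.
Local maxima occur where both diagonal entries negative: (-4, -4), (-4, 3), (1, -4), (1, 3). Count: 4.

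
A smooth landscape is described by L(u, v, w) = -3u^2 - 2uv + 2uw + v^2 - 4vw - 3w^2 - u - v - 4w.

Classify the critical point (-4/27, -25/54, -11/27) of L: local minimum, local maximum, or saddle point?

The Hessian is constant: H = [[-6, -2, 2], [-2, 2, -4], [2, -4, -6]].
Leading principal minors: Δ₁ = -6, Δ₂ = -16, Δ₃ = 216.
The minors fit neither the all-positive nor the alternating-sign pattern, so H is indefinite: a saddle point.

saddle point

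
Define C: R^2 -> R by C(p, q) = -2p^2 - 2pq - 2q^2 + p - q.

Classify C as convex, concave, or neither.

concave

C is quadratic, so its Hessian is the constant matrix H = [[-4, -2], [-2, -4]].
det(H) = 12, tr(H) = -8.
det(H) > 0 and tr(H) < 0, so H is negative definite everywhere: concave.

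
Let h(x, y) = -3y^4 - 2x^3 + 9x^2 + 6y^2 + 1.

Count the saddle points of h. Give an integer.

h separates as a function of x plus a function of y, so ∇h=0 decouples.
∂h/∂x = -6x(x - 3) = 0 at x ∈ {0, 3}; ∂h/∂y = -12y(y - 1)(y + 1) = 0 at y ∈ {-1, 0, 1}.
The Hessian is diagonal: diag(h_xx, h_yy). Second derivatives: h_xx(0)=18, h_xx(3)=-18; h_yy(-1)=-24, h_yy(0)=12, h_yy(1)=-24.
Saddle points occur where the two diagonal entries have opposite signs: (0, -1), (0, 1), (3, 0). Count: 3.

3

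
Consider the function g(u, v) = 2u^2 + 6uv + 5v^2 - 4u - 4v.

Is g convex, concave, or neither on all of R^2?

convex

g is quadratic, so its Hessian is the constant matrix H = [[4, 6], [6, 10]].
det(H) = 4, tr(H) = 14.
det(H) > 0 and tr(H) > 0, so H is positive definite everywhere: convex.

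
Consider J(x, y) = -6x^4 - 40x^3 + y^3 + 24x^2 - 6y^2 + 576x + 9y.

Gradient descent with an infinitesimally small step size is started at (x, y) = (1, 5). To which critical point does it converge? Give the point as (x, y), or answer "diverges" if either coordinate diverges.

J is separable, so gradient descent decouples: x follows -∂J/∂x, y follows -∂J/∂y.
∂J/∂x = -24(x - 2)(x + 3)(x + 4); at x=1 this is 480, so x decreases.
∂J/∂y = 3(y - 3)(y - 1); at y=5 this is 24, so y decreases.
x converges to its nearest critical value -3 (a local min of the x-part); y converges to 3. The iterate converges to (-3, 3).

(-3, 3)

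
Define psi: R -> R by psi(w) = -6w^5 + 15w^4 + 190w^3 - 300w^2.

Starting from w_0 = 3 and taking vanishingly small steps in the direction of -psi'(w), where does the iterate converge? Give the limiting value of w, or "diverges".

1

psi'(w) = -30w(w - 5)(w - 1)(w + 4), so psi'(3) = 2520.
Gradient descent moves in the -psi' direction, i.e. w is decreasing.
The nearest critical point in that direction is w = 1, where psi'' = 600 > 0 (a local minimum). The iterate converges there.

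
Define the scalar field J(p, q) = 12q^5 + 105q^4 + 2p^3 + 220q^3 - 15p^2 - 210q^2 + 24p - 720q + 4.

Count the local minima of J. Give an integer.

2

J separates as a function of p plus a function of q, so ∇J=0 decouples.
∂J/∂p = 6(p - 4)(p - 1) = 0 at p ∈ {1, 4}; ∂J/∂q = 60(q - 1)(q + 1)(q + 3)(q + 4) = 0 at q ∈ {-4, -3, -1, 1}.
The Hessian is diagonal: diag(J_pp, J_qq). Second derivatives: J_pp(1)=-18, J_pp(4)=18; J_qq(-4)=-900, J_qq(-3)=480, J_qq(-1)=-720, J_qq(1)=2400.
Local minima occur where both diagonal entries positive: (4, -3), (4, 1). Count: 2.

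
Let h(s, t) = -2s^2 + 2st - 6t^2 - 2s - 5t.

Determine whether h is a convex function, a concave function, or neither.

h is quadratic, so its Hessian is the constant matrix H = [[-4, 2], [2, -12]].
det(H) = 44, tr(H) = -16.
det(H) > 0 and tr(H) < 0, so H is negative definite everywhere: concave.

concave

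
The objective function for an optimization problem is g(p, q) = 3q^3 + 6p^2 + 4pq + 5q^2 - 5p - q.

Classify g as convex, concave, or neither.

The term 3q^3 is cubic, so the Hessian is not constant.
∂²g/∂q² = 18q + 10, which takes both signs as q varies (negative for sufficiently negative q). A diagonal entry of the Hessian changing sign means the Hessian is neither positive- nor negative-semidefinite on all of R^2.

neither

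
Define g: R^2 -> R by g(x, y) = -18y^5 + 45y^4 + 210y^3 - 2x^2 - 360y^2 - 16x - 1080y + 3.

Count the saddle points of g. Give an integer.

g separates as a function of x plus a function of y, so ∇g=0 decouples.
∂g/∂x = -4(x + 4) = 0 at x ∈ {-4}; ∂g/∂y = -90(y - 3)(y - 2)(y + 1)(y + 2) = 0 at y ∈ {-2, -1, 2, 3}.
The Hessian is diagonal: diag(g_xx, g_yy). Second derivatives: g_xx(-4)=-4; g_yy(-2)=1800, g_yy(-1)=-1080, g_yy(2)=1080, g_yy(3)=-1800.
Saddle points occur where the two diagonal entries have opposite signs: (-4, -2), (-4, 2). Count: 2.

2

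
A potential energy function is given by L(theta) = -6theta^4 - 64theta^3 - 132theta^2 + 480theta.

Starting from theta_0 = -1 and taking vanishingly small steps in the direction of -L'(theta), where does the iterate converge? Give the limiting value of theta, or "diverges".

-4

L'(theta) = -24(theta - 1)(theta + 4)(theta + 5), so L'(-1) = 576.
Gradient descent moves in the -L' direction, i.e. theta is decreasing.
The nearest critical point in that direction is theta = -4, where L'' = 120 > 0 (a local minimum). The iterate converges there.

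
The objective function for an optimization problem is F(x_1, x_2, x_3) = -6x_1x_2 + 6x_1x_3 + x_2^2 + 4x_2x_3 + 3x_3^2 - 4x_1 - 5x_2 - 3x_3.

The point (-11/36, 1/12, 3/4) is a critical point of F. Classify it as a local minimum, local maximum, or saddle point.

The Hessian is constant: H = [[0, -6, 6], [-6, 2, 4], [6, 4, 6]].
Leading principal minors: Δ₁ = 0, Δ₂ = -36, Δ₃ = -576.
The minors fit neither the all-positive nor the alternating-sign pattern, so H is indefinite: a saddle point.

saddle point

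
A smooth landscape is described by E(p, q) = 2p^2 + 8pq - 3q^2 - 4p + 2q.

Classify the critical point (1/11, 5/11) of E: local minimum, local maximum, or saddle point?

saddle point

The Hessian of E is constant: H = [[4, 8], [8, -6]].
det(H) = 4·(-6) − 8² = -88.
Since det(H) < 0, H is indefinite and the critical point is a saddle point.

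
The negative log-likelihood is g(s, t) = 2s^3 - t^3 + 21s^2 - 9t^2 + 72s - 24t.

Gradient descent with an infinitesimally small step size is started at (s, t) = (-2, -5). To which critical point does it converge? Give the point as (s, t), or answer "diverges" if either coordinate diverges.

g is separable, so gradient descent decouples: s follows -∂g/∂s, t follows -∂g/∂t.
∂g/∂s = 6(s + 3)(s + 4); at s=-2 this is 12, so s decreases.
∂g/∂t = -3(t + 2)(t + 4); at t=-5 this is -9, so t increases.
s converges to its nearest critical value -3 (a local min of the s-part); t converges to -4. The iterate converges to (-3, -4).

(-3, -4)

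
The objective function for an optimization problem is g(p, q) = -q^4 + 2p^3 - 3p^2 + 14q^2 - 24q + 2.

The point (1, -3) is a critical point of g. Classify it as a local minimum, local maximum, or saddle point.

saddle point

The mixed partial ∂²g/∂p∂q is 0, so the Hessian at any point is diag(g_pp, g_qq) = diag(6(2p - 1), 4(-3q^2 + 7)).
At (1, -3): H = diag(6, -80).
The eigenvalues have opposite signs, so H is indefinite: a saddle point.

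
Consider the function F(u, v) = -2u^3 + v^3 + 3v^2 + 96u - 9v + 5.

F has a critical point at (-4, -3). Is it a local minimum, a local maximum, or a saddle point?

The mixed partial ∂²F/∂u∂v is 0, so the Hessian at any point is diag(F_uu, F_vv) = diag(-12u, 6(v + 1)).
At (-4, -3): H = diag(48, -12).
The eigenvalues have opposite signs, so H is indefinite: a saddle point.

saddle point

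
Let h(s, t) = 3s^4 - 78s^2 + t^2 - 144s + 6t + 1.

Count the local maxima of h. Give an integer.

h separates as a function of s plus a function of t, so ∇h=0 decouples.
∂h/∂s = 12(s - 4)(s + 1)(s + 3) = 0 at s ∈ {-3, -1, 4}; ∂h/∂t = 2(t + 3) = 0 at t ∈ {-3}.
The Hessian is diagonal: diag(h_ss, h_tt). Second derivatives: h_ss(-3)=168, h_ss(-1)=-120, h_ss(4)=420; h_tt(-3)=2.
Local maxima occur where both diagonal entries negative: none. Count: 0.

0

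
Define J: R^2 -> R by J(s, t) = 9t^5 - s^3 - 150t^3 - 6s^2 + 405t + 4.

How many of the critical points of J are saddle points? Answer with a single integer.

4

J separates as a function of s plus a function of t, so ∇J=0 decouples.
∂J/∂s = -3s(s + 4) = 0 at s ∈ {-4, 0}; ∂J/∂t = 45(t - 3)(t - 1)(t + 1)(t + 3) = 0 at t ∈ {-3, -1, 1, 3}.
The Hessian is diagonal: diag(J_ss, J_tt). Second derivatives: J_ss(-4)=12, J_ss(0)=-12; J_tt(-3)=-2160, J_tt(-1)=720, J_tt(1)=-720, J_tt(3)=2160.
Saddle points occur where the two diagonal entries have opposite signs: (-4, -3), (-4, 1), (0, -1), (0, 3). Count: 4.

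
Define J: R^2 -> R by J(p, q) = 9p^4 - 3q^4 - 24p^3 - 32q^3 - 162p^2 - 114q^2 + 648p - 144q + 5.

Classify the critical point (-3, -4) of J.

saddle point

The mixed partial ∂²J/∂p∂q is 0, so the Hessian at any point is diag(J_pp, J_qq) = diag(36(3p^2 - 4p - 9), -12(3q^2 + 16q + 19)).
At (-3, -4): H = diag(1080, -36).
The eigenvalues have opposite signs, so H is indefinite: a saddle point.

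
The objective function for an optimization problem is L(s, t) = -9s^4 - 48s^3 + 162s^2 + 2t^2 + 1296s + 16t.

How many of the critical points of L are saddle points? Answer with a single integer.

2

L separates as a function of s plus a function of t, so ∇L=0 decouples.
∂L/∂s = -36(s - 3)(s + 3)(s + 4) = 0 at s ∈ {-4, -3, 3}; ∂L/∂t = 4(t + 4) = 0 at t ∈ {-4}.
The Hessian is diagonal: diag(L_ss, L_tt). Second derivatives: L_ss(-4)=-252, L_ss(-3)=216, L_ss(3)=-1512; L_tt(-4)=4.
Saddle points occur where the two diagonal entries have opposite signs: (-4, -4), (3, -4). Count: 2.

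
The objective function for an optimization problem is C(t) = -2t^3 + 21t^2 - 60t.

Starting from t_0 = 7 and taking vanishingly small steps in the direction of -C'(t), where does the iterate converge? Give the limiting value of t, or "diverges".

C'(t) = -6(t - 5)(t - 2), so C'(7) = -60.
Gradient descent moves in the -C' direction, i.e. t is increasing.
There is no critical point above t=7, and C' keeps the same sign, so the iterate runs off to +∞.

diverges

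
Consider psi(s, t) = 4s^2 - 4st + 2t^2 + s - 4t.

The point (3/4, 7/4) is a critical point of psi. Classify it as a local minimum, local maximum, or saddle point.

The Hessian of psi is constant: H = [[8, -4], [-4, 4]].
det(H) = 8·4 − (-4)² = 16.
det(H) > 0 and tr(H) = 12 > 0, so H is positive definite and the point is a local minimum.

local minimum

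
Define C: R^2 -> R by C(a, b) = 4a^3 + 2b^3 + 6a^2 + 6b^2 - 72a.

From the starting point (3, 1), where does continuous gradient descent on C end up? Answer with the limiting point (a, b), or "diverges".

C is separable, so gradient descent decouples: a follows -∂C/∂a, b follows -∂C/∂b.
∂C/∂a = 12(a - 2)(a + 3); at a=3 this is 72, so a decreases.
∂C/∂b = 6b(b + 2); at b=1 this is 18, so b decreases.
a converges to its nearest critical value 2 (a local min of the a-part); b converges to 0. The iterate converges to (2, 0).

(2, 0)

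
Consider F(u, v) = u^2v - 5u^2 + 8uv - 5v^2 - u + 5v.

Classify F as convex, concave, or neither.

The term u^2v is cubic, so the Hessian is not constant.
∂²F/∂u² = 2v - 10, which takes both signs as v varies (negative for sufficiently negative v). A diagonal entry of the Hessian changing sign means the Hessian is neither positive- nor negative-semidefinite on all of R^2.

neither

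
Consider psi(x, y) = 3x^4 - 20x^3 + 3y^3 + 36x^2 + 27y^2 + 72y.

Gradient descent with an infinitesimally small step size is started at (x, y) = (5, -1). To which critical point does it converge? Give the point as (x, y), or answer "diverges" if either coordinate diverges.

psi is separable, so gradient descent decouples: x follows -∂psi/∂x, y follows -∂psi/∂y.
∂psi/∂x = 12x(x - 3)(x - 2); at x=5 this is 360, so x decreases.
∂psi/∂y = 9(y + 2)(y + 4); at y=-1 this is 27, so y decreases.
x converges to its nearest critical value 3 (a local min of the x-part); y converges to -2. The iterate converges to (3, -2).

(3, -2)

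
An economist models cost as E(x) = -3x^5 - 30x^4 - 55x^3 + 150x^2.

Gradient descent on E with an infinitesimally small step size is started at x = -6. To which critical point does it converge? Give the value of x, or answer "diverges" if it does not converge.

E'(x) = -15x(x - 1)(x + 4)(x + 5), so E'(-6) = -1260.
Gradient descent moves in the -E' direction, i.e. x is increasing.
The nearest critical point in that direction is x = -5, where E'' = 450 > 0 (a local minimum). The iterate converges there.

-5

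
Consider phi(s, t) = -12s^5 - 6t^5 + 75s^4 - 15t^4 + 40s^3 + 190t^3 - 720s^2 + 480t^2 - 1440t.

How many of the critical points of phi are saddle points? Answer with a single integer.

phi separates as a function of s plus a function of t, so ∇phi=0 decouples.
∂phi/∂s = -60s(s - 4)(s - 3)(s + 2) = 0 at s ∈ {-2, 0, 3, 4}; ∂phi/∂t = -30(t - 4)(t - 1)(t + 3)(t + 4) = 0 at t ∈ {-4, -3, 1, 4}.
The Hessian is diagonal: diag(phi_ss, phi_tt). Second derivatives: phi_ss(-2)=3600, phi_ss(0)=-1440, phi_ss(3)=900, phi_ss(4)=-1440; phi_tt(-4)=1200, phi_tt(-3)=-840, phi_tt(1)=1800, phi_tt(4)=-5040.
Saddle points occur where the two diagonal entries have opposite signs: (-2, -3), (-2, 4), (0, -4), (0, 1), (3, -3), (3, 4), (4, -4), (4, 1). Count: 8.

8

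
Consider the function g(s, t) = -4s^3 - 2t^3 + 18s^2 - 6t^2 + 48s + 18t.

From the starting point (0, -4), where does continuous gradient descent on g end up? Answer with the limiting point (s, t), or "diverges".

g is separable, so gradient descent decouples: s follows -∂g/∂s, t follows -∂g/∂t.
∂g/∂s = -12(s - 4)(s + 1); at s=0 this is 48, so s decreases.
∂g/∂t = -6(t - 1)(t + 3); at t=-4 this is -30, so t increases.
s converges to its nearest critical value -1 (a local min of the s-part); t converges to -3. The iterate converges to (-1, -3).

(-1, -3)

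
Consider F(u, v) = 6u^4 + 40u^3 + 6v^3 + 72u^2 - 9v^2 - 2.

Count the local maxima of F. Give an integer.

F separates as a function of u plus a function of v, so ∇F=0 decouples.
∂F/∂u = 24u(u + 2)(u + 3) = 0 at u ∈ {-3, -2, 0}; ∂F/∂v = 18v(v - 1) = 0 at v ∈ {0, 1}.
The Hessian is diagonal: diag(F_uu, F_vv). Second derivatives: F_uu(-3)=72, F_uu(-2)=-48, F_uu(0)=144; F_vv(0)=-18, F_vv(1)=18.
Local maxima occur where both diagonal entries negative: (-2, 0). Count: 1.

1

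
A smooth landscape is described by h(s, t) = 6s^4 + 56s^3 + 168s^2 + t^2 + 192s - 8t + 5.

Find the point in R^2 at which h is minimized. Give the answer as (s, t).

(-4, 4)

h(s,t) separates as P(s) + Q(t) + 5, so its minimum is min P + min Q + 5.
P'(s) = 24(s + 1)(s + 2)(s + 4) vanishes at s ∈ {-4, -2, -1}; Q'(t) = 2(t - 4) vanishes at t ∈ {4}.
Local minima of P (where P''>0): P(-4)=-128, P(-1)=-74. Local minima of Q: Q(4)=-16.
So the global minimum of h is P(-4) + Q(4) + 5 = -128 − 16 + 5 = -139, attained at (-4, 4).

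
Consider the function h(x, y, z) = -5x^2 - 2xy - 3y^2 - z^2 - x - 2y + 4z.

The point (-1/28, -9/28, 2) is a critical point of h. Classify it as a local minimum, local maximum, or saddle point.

The Hessian is constant: H = [[-10, -2, 0], [-2, -6, 0], [0, 0, -2]].
Leading principal minors: Δ₁ = -10, Δ₂ = 56, Δ₃ = -112.
The minors alternate sign starting negative (−, +, −), so H is negative definite: a local maximum.

local maximum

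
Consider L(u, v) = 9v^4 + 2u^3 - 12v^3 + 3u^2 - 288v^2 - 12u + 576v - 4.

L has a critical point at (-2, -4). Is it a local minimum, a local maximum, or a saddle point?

The mixed partial ∂²L/∂u∂v is 0, so the Hessian at any point is diag(L_uu, L_vv) = diag(6(2u + 1), 36(3v^2 - 2v - 16)).
At (-2, -4): H = diag(-18, 1440).
The eigenvalues have opposite signs, so H is indefinite: a saddle point.

saddle point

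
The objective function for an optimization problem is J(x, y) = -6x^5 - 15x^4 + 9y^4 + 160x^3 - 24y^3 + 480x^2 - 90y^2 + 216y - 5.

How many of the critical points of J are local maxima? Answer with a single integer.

2

J separates as a function of x plus a function of y, so ∇J=0 decouples.
∂J/∂x = -30x(x - 4)(x + 2)(x + 4) = 0 at x ∈ {-4, -2, 0, 4}; ∂J/∂y = 36(y - 3)(y - 1)(y + 2) = 0 at y ∈ {-2, 1, 3}.
The Hessian is diagonal: diag(J_xx, J_yy). Second derivatives: J_xx(-4)=1920, J_xx(-2)=-720, J_xx(0)=960, J_xx(4)=-5760; J_yy(-2)=540, J_yy(1)=-216, J_yy(3)=360.
Local maxima occur where both diagonal entries negative: (-2, 1), (4, 1). Count: 2.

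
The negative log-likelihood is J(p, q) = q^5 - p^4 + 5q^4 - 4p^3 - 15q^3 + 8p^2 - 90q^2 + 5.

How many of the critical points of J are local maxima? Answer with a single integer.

4

J separates as a function of p plus a function of q, so ∇J=0 decouples.
∂J/∂p = -4p(p - 1)(p + 4) = 0 at p ∈ {-4, 0, 1}; ∂J/∂q = 5q(q - 3)(q + 3)(q + 4) = 0 at q ∈ {-4, -3, 0, 3}.
The Hessian is diagonal: diag(J_pp, J_qq). Second derivatives: J_pp(-4)=-80, J_pp(0)=16, J_pp(1)=-20; J_qq(-4)=-140, J_qq(-3)=90, J_qq(0)=-180, J_qq(3)=630.
Local maxima occur where both diagonal entries negative: (-4, -4), (-4, 0), (1, -4), (1, 0). Count: 4.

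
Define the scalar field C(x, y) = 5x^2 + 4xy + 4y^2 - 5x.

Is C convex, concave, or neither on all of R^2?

C is quadratic, so its Hessian is the constant matrix H = [[10, 4], [4, 8]].
det(H) = 64, tr(H) = 18.
det(H) > 0 and tr(H) > 0, so H is positive definite everywhere: convex.

convex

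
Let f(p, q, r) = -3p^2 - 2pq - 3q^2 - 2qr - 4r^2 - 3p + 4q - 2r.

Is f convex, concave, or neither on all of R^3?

f is quadratic, so its Hessian is the constant matrix H = [[-6, -2, 0], [-2, -6, -2], [0, -2, -8]].
Leading principal minors: -6, 32, -232.
Signs alternate −, +, − ⇒ H ≺ 0 ⇒ concave.

concave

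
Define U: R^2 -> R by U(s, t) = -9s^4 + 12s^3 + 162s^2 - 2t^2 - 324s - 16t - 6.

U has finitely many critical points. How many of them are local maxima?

U separates as a function of s plus a function of t, so ∇U=0 decouples.
∂U/∂s = -36(s - 3)(s - 1)(s + 3) = 0 at s ∈ {-3, 1, 3}; ∂U/∂t = -4(t + 4) = 0 at t ∈ {-4}.
The Hessian is diagonal: diag(U_ss, U_tt). Second derivatives: U_ss(-3)=-864, U_ss(1)=288, U_ss(3)=-432; U_tt(-4)=-4.
Local maxima occur where both diagonal entries negative: (-3, -4), (3, -4). Count: 2.

2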